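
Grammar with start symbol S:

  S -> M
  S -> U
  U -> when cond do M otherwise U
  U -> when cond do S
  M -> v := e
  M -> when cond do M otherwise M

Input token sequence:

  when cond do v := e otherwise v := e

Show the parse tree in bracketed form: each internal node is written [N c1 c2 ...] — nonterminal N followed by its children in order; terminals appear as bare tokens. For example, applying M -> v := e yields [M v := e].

S
M
when cond do M otherwise M
when cond do v := e otherwise M
when cond do v := e otherwise v := e

[S [M when cond do [M v := e] otherwise [M v := e]]]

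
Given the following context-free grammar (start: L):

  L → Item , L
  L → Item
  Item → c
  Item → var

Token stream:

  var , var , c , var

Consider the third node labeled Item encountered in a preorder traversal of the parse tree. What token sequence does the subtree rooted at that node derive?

c

[L [Item var] , [L [Item var] , [L [Item c] , [L [Item var]]]]]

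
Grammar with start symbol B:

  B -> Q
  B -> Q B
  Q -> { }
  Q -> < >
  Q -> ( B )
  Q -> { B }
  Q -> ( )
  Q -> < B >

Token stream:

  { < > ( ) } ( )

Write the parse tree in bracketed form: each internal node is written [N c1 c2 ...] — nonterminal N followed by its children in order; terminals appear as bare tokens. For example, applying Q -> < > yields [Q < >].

[B [Q { [B [Q < >] [B [Q ( )]]] }] [B [Q ( )]]]

B
Q B
{ B } B
{ Q B } B
{ < > B } B
{ < > Q } B
{ < > ( ) } B
{ < > ( ) } Q
{ < > ( ) } ( )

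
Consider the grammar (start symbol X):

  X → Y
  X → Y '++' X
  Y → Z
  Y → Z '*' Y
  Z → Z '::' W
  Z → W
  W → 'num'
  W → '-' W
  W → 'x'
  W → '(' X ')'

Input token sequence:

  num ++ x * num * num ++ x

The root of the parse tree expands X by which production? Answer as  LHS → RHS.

[X [Y [Z [W num]]] ++ [X [Y [Z [W x]] * [Y [Z [W num]] * [Y [Z [W num]]]]] ++ [X [Y [Z [W x]]]]]]

X → Y '++' X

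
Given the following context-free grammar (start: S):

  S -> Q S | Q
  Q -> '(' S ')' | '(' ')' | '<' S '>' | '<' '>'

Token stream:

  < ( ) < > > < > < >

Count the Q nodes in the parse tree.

[S [Q < [S [Q ( )] [S [Q < >]]] >] [S [Q < >] [S [Q < >]]]]

5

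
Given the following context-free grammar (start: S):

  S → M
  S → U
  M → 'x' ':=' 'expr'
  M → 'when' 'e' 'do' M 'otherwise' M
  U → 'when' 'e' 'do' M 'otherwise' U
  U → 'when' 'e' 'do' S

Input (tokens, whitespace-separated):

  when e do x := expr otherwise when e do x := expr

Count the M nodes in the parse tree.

2

[S [U when e do [M x := expr] otherwise [U when e do [S [M x := expr]]]]]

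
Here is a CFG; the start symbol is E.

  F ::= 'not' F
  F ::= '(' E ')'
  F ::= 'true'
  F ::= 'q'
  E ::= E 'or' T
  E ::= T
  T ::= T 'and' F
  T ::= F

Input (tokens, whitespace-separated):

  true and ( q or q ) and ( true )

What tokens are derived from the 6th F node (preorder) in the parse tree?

true

[E [T [T [T [F true]] and [F ( [E [E [T [F q]]] or [T [F q]]] )]] and [F ( [E [T [F true]]] )]]]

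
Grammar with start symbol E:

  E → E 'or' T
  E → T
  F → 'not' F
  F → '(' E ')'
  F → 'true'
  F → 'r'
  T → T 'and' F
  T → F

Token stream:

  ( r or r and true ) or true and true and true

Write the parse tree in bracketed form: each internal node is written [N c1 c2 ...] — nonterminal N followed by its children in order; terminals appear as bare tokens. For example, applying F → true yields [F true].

[E [E [T [F ( [E [E [T [F r]]] or [T [T [F r]] and [F true]]] )]]] or [T [T [T [F true]] and [F true]] and [F true]]]

E
E or T
T or T
F or T
( E ) or T
( E or T ) or T
( T or T ) or T
( F or T ) or T
( r or T ) or T
( r or T and F ) or T
( r or F and F ) or T
( r or r and F ) or T
( r or r and true ) or T
( r or r and true ) or T and F
( r or r and true ) or T and F and F
( r or r and true ) or F and F and F
( r or r and true ) or true and F and F
( r or r and true ) or true and true and F
( r or r and true ) or true and true and true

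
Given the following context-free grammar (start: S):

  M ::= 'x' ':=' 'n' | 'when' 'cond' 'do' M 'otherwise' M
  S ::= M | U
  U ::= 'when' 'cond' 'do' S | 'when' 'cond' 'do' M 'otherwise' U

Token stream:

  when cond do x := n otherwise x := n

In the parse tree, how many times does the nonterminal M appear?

3

[S [M when cond do [M x := n] otherwise [M x := n]]]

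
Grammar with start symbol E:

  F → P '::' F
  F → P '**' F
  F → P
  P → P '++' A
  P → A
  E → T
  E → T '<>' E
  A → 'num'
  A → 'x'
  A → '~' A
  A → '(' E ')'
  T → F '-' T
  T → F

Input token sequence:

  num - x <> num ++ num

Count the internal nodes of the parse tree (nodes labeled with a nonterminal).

[E [T [F [P [A num]]] - [T [F [P [A x]]]]] <> [E [T [F [P [P [A num]] ++ [A num]]]]]]

16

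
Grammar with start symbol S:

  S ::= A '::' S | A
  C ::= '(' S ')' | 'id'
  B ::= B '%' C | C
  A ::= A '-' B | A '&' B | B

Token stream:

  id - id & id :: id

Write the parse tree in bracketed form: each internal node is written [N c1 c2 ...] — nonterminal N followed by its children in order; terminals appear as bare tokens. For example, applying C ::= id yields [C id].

S
A :: S
A & B :: S
A - B & B :: S
B - B & B :: S
C - B & B :: S
id - B & B :: S
id - C & B :: S
id - id & B :: S
id - id & C :: S
id - id & id :: S
id - id & id :: A
id - id & id :: B
id - id & id :: C
id - id & id :: id

[S [A [A [A [B [C id]]] - [B [C id]]] & [B [C id]]] :: [S [A [B [C id]]]]]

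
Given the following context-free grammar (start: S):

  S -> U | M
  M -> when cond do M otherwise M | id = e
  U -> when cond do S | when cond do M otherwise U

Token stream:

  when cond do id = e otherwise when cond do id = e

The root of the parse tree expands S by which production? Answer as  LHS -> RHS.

[S [U when cond do [M id = e] otherwise [U when cond do [S [M id = e]]]]]

S -> U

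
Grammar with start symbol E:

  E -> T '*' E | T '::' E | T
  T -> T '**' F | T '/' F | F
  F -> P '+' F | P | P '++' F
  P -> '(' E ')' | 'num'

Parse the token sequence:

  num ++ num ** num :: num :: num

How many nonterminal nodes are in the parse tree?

17

[E [T [T [F [P num] ++ [F [P num]]]] ** [F [P num]]] :: [E [T [F [P num]]] :: [E [T [F [P num]]]]]]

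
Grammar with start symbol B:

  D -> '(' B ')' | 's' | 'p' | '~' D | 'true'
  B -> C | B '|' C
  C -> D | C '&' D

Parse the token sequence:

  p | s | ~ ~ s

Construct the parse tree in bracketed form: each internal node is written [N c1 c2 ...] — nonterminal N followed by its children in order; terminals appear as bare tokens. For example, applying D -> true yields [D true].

B
B | C
B | C | C
C | C | C
D | C | C
p | C | C
p | D | C
p | s | C
p | s | D
p | s | ~ D
p | s | ~ ~ D
p | s | ~ ~ s

[B [B [B [C [D p]]] | [C [D s]]] | [C [D ~ [D ~ [D s]]]]]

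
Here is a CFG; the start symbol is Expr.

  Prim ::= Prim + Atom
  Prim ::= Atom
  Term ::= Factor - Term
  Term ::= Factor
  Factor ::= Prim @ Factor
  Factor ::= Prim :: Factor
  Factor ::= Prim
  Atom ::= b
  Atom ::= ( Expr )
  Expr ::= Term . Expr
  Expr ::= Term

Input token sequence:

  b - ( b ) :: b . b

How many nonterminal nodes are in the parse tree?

[Expr [Term [Factor [Prim [Atom b]]] - [Term [Factor [Prim [Atom ( [Expr [Term [Factor [Prim [Atom b]]]]] )]] :: [Factor [Prim [Atom b]]]]]] . [Expr [Term [Factor [Prim [Atom b]]]]]]

22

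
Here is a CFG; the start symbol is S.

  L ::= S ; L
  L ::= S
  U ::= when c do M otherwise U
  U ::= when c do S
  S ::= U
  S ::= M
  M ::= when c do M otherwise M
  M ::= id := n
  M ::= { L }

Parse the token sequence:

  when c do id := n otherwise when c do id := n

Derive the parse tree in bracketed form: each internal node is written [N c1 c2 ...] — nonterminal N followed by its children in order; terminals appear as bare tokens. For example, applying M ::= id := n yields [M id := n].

[S [U when c do [M id := n] otherwise [U when c do [S [M id := n]]]]]

S
U
when c do M otherwise U
when c do id := n otherwise U
when c do id := n otherwise when c do S
when c do id := n otherwise when c do M
when c do id := n otherwise when c do id := n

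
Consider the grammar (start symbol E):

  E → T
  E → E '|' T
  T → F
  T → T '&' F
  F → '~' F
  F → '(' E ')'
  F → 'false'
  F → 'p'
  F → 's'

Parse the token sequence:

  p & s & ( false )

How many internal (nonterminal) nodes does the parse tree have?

[E [T [T [T [F p]] & [F s]] & [F ( [E [T [F false]]] )]]]

10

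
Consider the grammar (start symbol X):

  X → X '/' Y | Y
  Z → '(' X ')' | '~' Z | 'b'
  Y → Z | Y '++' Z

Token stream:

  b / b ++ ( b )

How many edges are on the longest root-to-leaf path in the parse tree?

6

[X [X [Y [Z b]]] / [Y [Y [Z b]] ++ [Z ( [X [Y [Z b]]] )]]]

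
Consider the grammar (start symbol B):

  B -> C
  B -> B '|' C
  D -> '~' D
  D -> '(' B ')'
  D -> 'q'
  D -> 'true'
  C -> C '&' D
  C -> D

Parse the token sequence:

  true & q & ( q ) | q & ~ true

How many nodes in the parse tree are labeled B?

[B [B [C [C [C [D true]] & [D q]] & [D ( [B [C [D q]]] )]]] | [C [C [D q]] & [D ~ [D true]]]]

3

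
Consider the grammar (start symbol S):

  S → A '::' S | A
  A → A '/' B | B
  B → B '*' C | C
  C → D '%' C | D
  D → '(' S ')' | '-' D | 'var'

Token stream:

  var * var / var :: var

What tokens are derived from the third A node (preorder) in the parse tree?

[S [A [A [B [B [C [D var]]] * [C [D var]]]] / [B [C [D var]]]] :: [S [A [B [C [D var]]]]]]

var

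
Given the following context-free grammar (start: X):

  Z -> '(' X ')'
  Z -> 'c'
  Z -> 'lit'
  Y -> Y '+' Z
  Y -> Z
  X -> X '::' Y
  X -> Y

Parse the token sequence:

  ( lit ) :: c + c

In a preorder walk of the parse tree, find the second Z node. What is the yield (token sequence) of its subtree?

lit

[X [X [Y [Z ( [X [Y [Z lit]]] )]]] :: [Y [Y [Z c]] + [Z c]]]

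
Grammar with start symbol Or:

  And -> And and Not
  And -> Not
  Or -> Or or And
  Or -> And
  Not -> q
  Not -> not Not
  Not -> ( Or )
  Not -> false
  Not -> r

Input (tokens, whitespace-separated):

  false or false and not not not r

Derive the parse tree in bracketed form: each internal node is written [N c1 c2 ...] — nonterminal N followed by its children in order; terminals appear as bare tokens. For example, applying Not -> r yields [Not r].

Or
Or or And
And or And
Not or And
false or And
false or And and Not
false or Not and Not
false or false and Not
false or false and not Not
false or false and not not Not
false or false and not not not Not
false or false and not not not r

[Or [Or [And [Not false]]] or [And [And [Not false]] and [Not not [Not not [Not not [Not r]]]]]]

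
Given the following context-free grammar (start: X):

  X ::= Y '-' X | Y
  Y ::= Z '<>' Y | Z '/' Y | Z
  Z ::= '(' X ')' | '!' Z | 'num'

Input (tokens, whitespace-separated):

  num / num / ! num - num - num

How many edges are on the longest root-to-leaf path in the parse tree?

6

[X [Y [Z num] / [Y [Z num] / [Y [Z ! [Z num]]]]] - [X [Y [Z num]] - [X [Y [Z num]]]]]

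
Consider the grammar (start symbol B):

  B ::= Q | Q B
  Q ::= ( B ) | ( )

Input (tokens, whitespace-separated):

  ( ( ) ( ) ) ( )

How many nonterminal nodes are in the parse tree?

[B [Q ( [B [Q ( )] [B [Q ( )]]] )] [B [Q ( )]]]

8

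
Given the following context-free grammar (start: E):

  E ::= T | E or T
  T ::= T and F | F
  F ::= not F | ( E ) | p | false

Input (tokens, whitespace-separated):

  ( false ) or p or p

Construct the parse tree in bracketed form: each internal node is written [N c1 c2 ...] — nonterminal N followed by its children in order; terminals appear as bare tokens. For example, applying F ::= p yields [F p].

E
E or T
E or T or T
T or T or T
F or T or T
( E ) or T or T
( T ) or T or T
( F ) or T or T
( false ) or T or T
( false ) or F or T
( false ) or p or T
( false ) or p or F
( false ) or p or p

[E [E [E [T [F ( [E [T [F false]]] )]]] or [T [F p]]] or [T [F p]]]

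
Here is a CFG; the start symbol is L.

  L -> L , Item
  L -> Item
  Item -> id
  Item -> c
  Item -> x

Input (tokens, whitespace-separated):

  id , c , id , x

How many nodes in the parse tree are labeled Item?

4

[L [L [L [L [Item id]] , [Item c]] , [Item id]] , [Item x]]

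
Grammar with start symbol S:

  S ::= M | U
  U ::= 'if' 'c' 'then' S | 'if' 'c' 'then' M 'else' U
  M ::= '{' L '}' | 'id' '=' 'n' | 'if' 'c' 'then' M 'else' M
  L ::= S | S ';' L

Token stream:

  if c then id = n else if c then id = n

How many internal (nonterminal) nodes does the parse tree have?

6

[S [U if c then [M id = n] else [U if c then [S [M id = n]]]]]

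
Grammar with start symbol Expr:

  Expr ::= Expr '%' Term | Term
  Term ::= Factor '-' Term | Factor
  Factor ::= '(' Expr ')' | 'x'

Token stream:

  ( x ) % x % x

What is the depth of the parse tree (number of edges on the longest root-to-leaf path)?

[Expr [Expr [Expr [Term [Factor ( [Expr [Term [Factor x]]] )]]] % [Term [Factor x]]] % [Term [Factor x]]]

8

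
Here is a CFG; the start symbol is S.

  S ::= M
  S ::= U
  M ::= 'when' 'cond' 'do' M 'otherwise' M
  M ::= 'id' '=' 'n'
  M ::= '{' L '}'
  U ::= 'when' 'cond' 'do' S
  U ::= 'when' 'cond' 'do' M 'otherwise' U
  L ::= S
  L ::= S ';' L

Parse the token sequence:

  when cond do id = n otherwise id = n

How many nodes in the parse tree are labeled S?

[S [M when cond do [M id = n] otherwise [M id = n]]]

1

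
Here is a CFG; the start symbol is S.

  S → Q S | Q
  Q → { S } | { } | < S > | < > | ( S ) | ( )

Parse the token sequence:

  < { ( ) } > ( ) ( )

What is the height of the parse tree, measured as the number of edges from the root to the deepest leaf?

6

[S [Q < [S [Q { [S [Q ( )]] }]] >] [S [Q ( )] [S [Q ( )]]]]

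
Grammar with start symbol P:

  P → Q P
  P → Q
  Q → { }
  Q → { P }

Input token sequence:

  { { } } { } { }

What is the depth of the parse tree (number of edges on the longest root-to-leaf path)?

4

[P [Q { [P [Q { }]] }] [P [Q { }] [P [Q { }]]]]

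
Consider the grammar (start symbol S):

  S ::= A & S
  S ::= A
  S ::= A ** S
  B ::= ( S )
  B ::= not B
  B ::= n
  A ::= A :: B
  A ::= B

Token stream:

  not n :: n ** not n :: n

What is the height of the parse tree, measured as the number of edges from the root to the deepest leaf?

[S [A [A [B not [B n]]] :: [B n]] ** [S [A [A [B not [B n]]] :: [B n]]]]

6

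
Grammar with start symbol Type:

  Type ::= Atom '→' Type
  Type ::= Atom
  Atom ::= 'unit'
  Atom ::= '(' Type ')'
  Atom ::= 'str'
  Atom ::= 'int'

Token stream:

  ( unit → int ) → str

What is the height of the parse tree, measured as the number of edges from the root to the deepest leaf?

5

[Type [Atom ( [Type [Atom unit] → [Type [Atom int]]] )] → [Type [Atom str]]]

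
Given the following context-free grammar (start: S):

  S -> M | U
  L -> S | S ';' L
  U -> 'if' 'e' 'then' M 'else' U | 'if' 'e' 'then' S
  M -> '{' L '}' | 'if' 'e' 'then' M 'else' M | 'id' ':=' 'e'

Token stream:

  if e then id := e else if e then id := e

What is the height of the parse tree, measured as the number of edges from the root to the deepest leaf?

5

[S [U if e then [M id := e] else [U if e then [S [M id := e]]]]]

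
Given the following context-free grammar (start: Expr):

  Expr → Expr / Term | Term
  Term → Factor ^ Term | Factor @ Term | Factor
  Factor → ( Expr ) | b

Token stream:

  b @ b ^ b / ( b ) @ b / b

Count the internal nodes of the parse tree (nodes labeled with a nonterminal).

18

[Expr [Expr [Expr [Term [Factor b] @ [Term [Factor b] ^ [Term [Factor b]]]]] / [Term [Factor ( [Expr [Term [Factor b]]] )] @ [Term [Factor b]]]] / [Term [Factor b]]]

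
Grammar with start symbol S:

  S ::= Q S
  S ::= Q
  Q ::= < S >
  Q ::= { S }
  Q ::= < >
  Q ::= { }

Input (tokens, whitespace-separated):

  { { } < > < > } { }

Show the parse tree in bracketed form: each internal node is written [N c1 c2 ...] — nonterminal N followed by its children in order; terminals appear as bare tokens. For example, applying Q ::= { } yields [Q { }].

S
Q S
{ S } S
{ Q S } S
{ { } S } S
{ { } Q S } S
{ { } < > S } S
{ { } < > Q } S
{ { } < > < > } S
{ { } < > < > } Q
{ { } < > < > } { }

[S [Q { [S [Q { }] [S [Q < >] [S [Q < >]]]] }] [S [Q { }]]]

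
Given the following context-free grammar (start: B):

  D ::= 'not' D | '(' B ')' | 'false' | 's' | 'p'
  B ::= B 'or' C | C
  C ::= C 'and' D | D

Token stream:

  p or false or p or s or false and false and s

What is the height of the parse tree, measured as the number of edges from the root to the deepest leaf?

7

[B [B [B [B [B [C [D p]]] or [C [D false]]] or [C [D p]]] or [C [D s]]] or [C [C [C [D false]] and [D false]] and [D s]]]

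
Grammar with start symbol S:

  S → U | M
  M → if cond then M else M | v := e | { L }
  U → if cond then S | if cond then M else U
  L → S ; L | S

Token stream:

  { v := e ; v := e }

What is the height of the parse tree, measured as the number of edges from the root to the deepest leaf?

[S [M { [L [S [M v := e]] ; [L [S [M v := e]]]] }]]

6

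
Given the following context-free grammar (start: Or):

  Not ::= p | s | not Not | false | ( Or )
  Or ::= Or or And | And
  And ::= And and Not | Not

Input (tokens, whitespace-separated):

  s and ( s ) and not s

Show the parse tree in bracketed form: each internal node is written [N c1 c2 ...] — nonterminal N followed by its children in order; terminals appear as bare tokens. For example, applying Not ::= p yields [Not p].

[Or [And [And [And [Not s]] and [Not ( [Or [And [Not s]]] )]] and [Not not [Not s]]]]

Or
And
And and Not
And and Not and Not
Not and Not and Not
s and Not and Not
s and ( Or ) and Not
s and ( And ) and Not
s and ( Not ) and Not
s and ( s ) and Not
s and ( s ) and not Not
s and ( s ) and not s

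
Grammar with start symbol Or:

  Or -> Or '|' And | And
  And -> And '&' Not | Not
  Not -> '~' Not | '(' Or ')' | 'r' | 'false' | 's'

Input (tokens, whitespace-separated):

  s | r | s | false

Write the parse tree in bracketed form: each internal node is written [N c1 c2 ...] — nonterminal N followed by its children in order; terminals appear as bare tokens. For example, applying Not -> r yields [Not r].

Or
Or | And
Or | And | And
Or | And | And | And
And | And | And | And
Not | And | And | And
s | And | And | And
s | Not | And | And
s | r | And | And
s | r | Not | And
s | r | s | And
s | r | s | Not
s | r | s | false

[Or [Or [Or [Or [And [Not s]]] | [And [Not r]]] | [And [Not s]]] | [And [Not false]]]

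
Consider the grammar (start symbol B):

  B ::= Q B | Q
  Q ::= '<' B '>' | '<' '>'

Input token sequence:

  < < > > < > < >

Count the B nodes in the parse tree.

[B [Q < [B [Q < >]] >] [B [Q < >] [B [Q < >]]]]

4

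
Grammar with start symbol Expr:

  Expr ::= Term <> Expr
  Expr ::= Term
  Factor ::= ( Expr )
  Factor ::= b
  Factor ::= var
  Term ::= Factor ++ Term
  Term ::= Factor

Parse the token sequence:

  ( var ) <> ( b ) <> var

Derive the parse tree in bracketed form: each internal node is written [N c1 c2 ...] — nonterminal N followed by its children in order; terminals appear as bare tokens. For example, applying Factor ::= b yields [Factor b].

Expr
Term <> Expr
Factor <> Expr
( Expr ) <> Expr
( Term ) <> Expr
( Factor ) <> Expr
( var ) <> Expr
( var ) <> Term <> Expr
( var ) <> Factor <> Expr
( var ) <> ( Expr ) <> Expr
( var ) <> ( Term ) <> Expr
( var ) <> ( Factor ) <> Expr
( var ) <> ( b ) <> Expr
( var ) <> ( b ) <> Term
( var ) <> ( b ) <> Factor
( var ) <> ( b ) <> var

[Expr [Term [Factor ( [Expr [Term [Factor var]]] )]] <> [Expr [Term [Factor ( [Expr [Term [Factor b]]] )]] <> [Expr [Term [Factor var]]]]]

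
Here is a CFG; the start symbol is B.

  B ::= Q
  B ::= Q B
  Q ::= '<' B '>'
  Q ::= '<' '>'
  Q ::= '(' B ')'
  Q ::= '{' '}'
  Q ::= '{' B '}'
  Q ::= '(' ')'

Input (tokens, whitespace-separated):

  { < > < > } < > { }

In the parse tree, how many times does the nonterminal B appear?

5

[B [Q { [B [Q < >] [B [Q < >]]] }] [B [Q < >] [B [Q { }]]]]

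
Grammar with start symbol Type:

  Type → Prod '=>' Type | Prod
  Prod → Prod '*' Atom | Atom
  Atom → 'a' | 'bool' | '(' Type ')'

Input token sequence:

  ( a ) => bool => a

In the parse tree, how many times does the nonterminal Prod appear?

[Type [Prod [Atom ( [Type [Prod [Atom a]]] )]] => [Type [Prod [Atom bool]] => [Type [Prod [Atom a]]]]]

4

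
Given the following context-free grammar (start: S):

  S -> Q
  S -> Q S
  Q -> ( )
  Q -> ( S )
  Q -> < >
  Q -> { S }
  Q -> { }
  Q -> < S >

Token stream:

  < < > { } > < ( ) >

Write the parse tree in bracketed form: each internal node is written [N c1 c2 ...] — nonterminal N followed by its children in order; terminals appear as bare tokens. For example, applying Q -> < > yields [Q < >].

S
Q S
< S > S
< Q S > S
< < > S > S
< < > Q > S
< < > { } > S
< < > { } > Q
< < > { } > < S >
< < > { } > < Q >
< < > { } > < ( ) >

[S [Q < [S [Q < >] [S [Q { }]]] >] [S [Q < [S [Q ( )]] >]]]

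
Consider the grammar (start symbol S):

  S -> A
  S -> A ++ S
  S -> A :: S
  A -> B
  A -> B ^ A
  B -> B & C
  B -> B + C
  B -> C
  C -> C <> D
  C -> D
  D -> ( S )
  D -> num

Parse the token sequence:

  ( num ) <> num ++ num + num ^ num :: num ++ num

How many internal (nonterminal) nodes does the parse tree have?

[S [A [B [C [C [D ( [S [A [B [C [D num]]]]] )]] <> [D num]]]] ++ [S [A [B [B [C [D num]]] + [C [D num]]] ^ [A [B [C [D num]]]]] :: [S [A [B [C [D num]]]] ++ [S [A [B [C [D num]]]]]]]]

34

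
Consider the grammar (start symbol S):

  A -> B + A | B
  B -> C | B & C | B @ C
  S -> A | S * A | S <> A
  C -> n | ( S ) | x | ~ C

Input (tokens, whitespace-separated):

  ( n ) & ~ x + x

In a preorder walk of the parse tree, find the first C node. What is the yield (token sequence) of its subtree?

[S [A [B [B [C ( [S [A [B [C n]]]] )]] & [C ~ [C x]]] + [A [B [C x]]]]]

( n )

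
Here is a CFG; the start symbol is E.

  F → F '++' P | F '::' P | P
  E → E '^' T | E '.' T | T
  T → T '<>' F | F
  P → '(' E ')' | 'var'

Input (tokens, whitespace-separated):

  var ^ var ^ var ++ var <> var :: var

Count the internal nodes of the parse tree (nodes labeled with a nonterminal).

19

[E [E [E [T [F [P var]]]] ^ [T [F [P var]]]] ^ [T [T [F [F [P var]] ++ [P var]]] <> [F [F [P var]] :: [P var]]]]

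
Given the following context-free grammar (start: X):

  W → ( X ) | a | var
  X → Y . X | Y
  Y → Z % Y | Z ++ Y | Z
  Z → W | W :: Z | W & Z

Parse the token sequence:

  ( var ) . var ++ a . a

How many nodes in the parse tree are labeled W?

[X [Y [Z [W ( [X [Y [Z [W var]]]] )]]] . [X [Y [Z [W var]] ++ [Y [Z [W a]]]] . [X [Y [Z [W a]]]]]]

5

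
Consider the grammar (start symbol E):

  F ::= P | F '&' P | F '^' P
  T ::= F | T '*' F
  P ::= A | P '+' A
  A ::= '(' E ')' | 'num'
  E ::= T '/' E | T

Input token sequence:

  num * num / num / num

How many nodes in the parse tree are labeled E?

[E [T [T [F [P [A num]]]] * [F [P [A num]]]] / [E [T [F [P [A num]]]] / [E [T [F [P [A num]]]]]]]

3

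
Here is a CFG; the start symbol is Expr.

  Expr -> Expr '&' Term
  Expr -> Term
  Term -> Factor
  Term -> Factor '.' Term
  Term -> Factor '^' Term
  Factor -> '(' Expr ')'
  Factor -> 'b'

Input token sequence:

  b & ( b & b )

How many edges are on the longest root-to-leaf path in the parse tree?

7

[Expr [Expr [Term [Factor b]]] & [Term [Factor ( [Expr [Expr [Term [Factor b]]] & [Term [Factor b]]] )]]]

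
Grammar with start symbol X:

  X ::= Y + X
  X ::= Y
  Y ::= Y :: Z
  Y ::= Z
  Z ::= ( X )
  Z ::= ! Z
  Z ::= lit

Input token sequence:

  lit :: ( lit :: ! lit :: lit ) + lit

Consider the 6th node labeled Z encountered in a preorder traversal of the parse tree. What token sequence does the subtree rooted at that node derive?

lit

[X [Y [Y [Z lit]] :: [Z ( [X [Y [Y [Y [Z lit]] :: [Z ! [Z lit]]] :: [Z lit]]] )]] + [X [Y [Z lit]]]]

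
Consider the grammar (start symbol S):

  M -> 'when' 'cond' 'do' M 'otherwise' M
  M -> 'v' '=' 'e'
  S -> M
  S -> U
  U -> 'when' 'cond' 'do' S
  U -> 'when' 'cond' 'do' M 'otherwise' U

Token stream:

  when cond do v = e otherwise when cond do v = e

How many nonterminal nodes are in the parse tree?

6

[S [U when cond do [M v = e] otherwise [U when cond do [S [M v = e]]]]]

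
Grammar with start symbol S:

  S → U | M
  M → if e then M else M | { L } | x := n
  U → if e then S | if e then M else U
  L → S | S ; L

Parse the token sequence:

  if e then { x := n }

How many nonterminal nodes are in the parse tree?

7

[S [U if e then [S [M { [L [S [M x := n]]] }]]]]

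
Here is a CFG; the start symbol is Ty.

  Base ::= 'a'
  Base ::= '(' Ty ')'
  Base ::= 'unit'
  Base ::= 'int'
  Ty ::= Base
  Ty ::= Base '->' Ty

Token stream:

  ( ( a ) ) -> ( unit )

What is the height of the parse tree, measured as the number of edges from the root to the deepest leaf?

6

[Ty [Base ( [Ty [Base ( [Ty [Base a]] )]] )] -> [Ty [Base ( [Ty [Base unit]] )]]]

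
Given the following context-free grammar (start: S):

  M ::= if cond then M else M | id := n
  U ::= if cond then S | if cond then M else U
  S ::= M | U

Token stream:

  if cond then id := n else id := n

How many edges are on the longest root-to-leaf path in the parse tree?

3

[S [M if cond then [M id := n] else [M id := n]]]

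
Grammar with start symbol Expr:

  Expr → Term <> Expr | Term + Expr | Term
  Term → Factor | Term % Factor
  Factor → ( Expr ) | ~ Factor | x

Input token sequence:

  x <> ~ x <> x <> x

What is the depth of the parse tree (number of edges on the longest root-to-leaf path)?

[Expr [Term [Factor x]] <> [Expr [Term [Factor ~ [Factor x]]] <> [Expr [Term [Factor x]] <> [Expr [Term [Factor x]]]]]]

6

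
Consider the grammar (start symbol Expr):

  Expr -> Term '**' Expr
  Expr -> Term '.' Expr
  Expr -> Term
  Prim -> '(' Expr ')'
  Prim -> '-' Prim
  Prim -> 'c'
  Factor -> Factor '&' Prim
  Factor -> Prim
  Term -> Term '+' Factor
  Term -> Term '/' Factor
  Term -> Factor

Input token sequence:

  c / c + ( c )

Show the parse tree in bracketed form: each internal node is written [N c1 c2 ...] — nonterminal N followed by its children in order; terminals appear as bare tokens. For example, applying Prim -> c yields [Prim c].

Expr
Term
Term + Factor
Term / Factor + Factor
Factor / Factor + Factor
Prim / Factor + Factor
c / Factor + Factor
c / Prim + Factor
c / c + Factor
c / c + Prim
c / c + ( Expr )
c / c + ( Term )
c / c + ( Factor )
c / c + ( Prim )
c / c + ( c )

[Expr [Term [Term [Term [Factor [Prim c]]] / [Factor [Prim c]]] + [Factor [Prim ( [Expr [Term [Factor [Prim c]]]] )]]]]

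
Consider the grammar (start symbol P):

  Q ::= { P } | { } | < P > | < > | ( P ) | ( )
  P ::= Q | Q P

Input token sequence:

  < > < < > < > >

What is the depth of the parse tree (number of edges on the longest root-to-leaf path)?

[P [Q < >] [P [Q < [P [Q < >] [P [Q < >]]] >]]]

6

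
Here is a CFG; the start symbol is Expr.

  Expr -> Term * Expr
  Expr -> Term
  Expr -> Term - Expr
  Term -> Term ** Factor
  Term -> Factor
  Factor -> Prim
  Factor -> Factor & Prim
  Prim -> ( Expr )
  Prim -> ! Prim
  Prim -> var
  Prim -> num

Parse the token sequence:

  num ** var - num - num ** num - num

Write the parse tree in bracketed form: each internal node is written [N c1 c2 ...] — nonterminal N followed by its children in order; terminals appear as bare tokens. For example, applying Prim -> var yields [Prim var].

Expr
Term - Expr
Term ** Factor - Expr
Factor ** Factor - Expr
Prim ** Factor - Expr
num ** Factor - Expr
num ** Prim - Expr
num ** var - Expr
num ** var - Term - Expr
num ** var - Factor - Expr
num ** var - Prim - Expr
num ** var - num - Expr
num ** var - num - Term - Expr
num ** var - num - Term ** Factor - Expr
num ** var - num - Factor ** Factor - Expr
num ** var - num - Prim ** Factor - Expr
num ** var - num - num ** Factor - Expr
num ** var - num - num ** Prim - Expr
num ** var - num - num ** num - Expr
num ** var - num - num ** num - Term
num ** var - num - num ** num - Factor
num ** var - num - num ** num - Prim
num ** var - num - num ** num - num

[Expr [Term [Term [Factor [Prim num]]] ** [Factor [Prim var]]] - [Expr [Term [Factor [Prim num]]] - [Expr [Term [Term [Factor [Prim num]]] ** [Factor [Prim num]]] - [Expr [Term [Factor [Prim num]]]]]]]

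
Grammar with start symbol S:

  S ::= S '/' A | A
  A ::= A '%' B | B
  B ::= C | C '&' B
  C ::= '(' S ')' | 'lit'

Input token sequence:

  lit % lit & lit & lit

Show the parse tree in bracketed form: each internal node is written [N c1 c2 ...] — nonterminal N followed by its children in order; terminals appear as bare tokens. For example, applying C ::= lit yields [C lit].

S
A
A % B
B % B
C % B
lit % B
lit % C & B
lit % lit & B
lit % lit & C & B
lit % lit & lit & B
lit % lit & lit & C
lit % lit & lit & lit

[S [A [A [B [C lit]]] % [B [C lit] & [B [C lit] & [B [C lit]]]]]]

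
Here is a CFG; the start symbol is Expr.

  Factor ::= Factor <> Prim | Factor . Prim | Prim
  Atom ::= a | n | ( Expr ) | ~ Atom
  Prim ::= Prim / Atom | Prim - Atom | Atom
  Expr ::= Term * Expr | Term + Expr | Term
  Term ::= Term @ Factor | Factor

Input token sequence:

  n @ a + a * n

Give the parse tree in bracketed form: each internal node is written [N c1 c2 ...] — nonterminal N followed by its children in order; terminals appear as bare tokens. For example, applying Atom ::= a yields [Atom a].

Expr
Term + Expr
Term @ Factor + Expr
Factor @ Factor + Expr
Prim @ Factor + Expr
Atom @ Factor + Expr
n @ Factor + Expr
n @ Prim + Expr
n @ Atom + Expr
n @ a + Expr
n @ a + Term * Expr
n @ a + Factor * Expr
n @ a + Prim * Expr
n @ a + Atom * Expr
n @ a + a * Expr
n @ a + a * Term
n @ a + a * Factor
n @ a + a * Prim
n @ a + a * Atom
n @ a + a * n

[Expr [Term [Term [Factor [Prim [Atom n]]]] @ [Factor [Prim [Atom a]]]] + [Expr [Term [Factor [Prim [Atom a]]]] * [Expr [Term [Factor [Prim [Atom n]]]]]]]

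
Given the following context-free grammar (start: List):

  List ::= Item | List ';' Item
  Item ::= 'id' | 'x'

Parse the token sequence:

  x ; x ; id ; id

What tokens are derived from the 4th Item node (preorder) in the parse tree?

[List [List [List [List [Item x]] ; [Item x]] ; [Item id]] ; [Item id]]

id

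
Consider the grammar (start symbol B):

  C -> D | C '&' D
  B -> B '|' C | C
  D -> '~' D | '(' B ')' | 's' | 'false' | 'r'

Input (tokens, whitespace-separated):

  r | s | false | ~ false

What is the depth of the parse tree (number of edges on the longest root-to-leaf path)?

6

[B [B [B [B [C [D r]]] | [C [D s]]] | [C [D false]]] | [C [D ~ [D false]]]]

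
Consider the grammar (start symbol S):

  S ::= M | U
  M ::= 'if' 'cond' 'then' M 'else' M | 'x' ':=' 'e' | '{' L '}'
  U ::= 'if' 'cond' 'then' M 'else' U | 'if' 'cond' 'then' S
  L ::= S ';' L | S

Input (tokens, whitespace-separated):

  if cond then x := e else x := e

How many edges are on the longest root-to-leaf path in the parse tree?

3

[S [M if cond then [M x := e] else [M x := e]]]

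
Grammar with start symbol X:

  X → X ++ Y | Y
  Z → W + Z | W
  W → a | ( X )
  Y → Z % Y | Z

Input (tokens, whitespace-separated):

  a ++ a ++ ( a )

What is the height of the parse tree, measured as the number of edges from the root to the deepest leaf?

8

[X [X [X [Y [Z [W a]]]] ++ [Y [Z [W a]]]] ++ [Y [Z [W ( [X [Y [Z [W a]]]] )]]]]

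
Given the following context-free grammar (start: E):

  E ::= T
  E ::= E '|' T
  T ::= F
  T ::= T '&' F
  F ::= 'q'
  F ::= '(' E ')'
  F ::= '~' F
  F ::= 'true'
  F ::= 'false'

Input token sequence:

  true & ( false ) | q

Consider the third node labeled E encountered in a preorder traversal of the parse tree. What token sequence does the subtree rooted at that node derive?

false

[E [E [T [T [F true]] & [F ( [E [T [F false]]] )]]] | [T [F q]]]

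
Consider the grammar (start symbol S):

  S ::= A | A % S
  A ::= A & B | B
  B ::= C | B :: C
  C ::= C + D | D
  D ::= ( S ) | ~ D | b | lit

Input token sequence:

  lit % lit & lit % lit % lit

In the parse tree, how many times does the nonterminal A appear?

[S [A [B [C [D lit]]]] % [S [A [A [B [C [D lit]]]] & [B [C [D lit]]]] % [S [A [B [C [D lit]]]] % [S [A [B [C [D lit]]]]]]]]

5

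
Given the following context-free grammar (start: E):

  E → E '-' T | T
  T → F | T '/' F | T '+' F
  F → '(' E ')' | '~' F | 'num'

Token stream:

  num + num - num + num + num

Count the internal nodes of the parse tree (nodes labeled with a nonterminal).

[E [E [T [T [F num]] + [F num]]] - [T [T [T [F num]] + [F num]] + [F num]]]

12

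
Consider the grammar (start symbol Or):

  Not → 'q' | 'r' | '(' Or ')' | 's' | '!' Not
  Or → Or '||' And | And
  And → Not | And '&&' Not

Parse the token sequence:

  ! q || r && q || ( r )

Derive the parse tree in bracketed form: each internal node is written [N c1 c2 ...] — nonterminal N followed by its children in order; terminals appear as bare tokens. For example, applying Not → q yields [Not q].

[Or [Or [Or [And [Not ! [Not q]]]] || [And [And [Not r]] && [Not q]]] || [And [Not ( [Or [And [Not r]]] )]]]

Or
Or || And
Or || And || And
And || And || And
Not || And || And
! Not || And || And
! q || And || And
! q || And && Not || And
! q || Not && Not || And
! q || r && Not || And
! q || r && q || And
! q || r && q || Not
! q || r && q || ( Or )
! q || r && q || ( And )
! q || r && q || ( Not )
! q || r && q || ( r )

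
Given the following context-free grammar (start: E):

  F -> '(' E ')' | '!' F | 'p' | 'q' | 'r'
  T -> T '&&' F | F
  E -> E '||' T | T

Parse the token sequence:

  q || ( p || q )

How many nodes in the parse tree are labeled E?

[E [E [T [F q]]] || [T [F ( [E [E [T [F p]]] || [T [F q]]] )]]]

4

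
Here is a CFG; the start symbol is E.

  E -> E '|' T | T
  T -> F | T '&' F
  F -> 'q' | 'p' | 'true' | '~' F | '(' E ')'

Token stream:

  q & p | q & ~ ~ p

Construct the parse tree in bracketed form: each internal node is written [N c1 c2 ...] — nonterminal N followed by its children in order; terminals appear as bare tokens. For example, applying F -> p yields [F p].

E
E | T
T | T
T & F | T
F & F | T
q & F | T
q & p | T
q & p | T & F
q & p | F & F
q & p | q & F
q & p | q & ~ F
q & p | q & ~ ~ F
q & p | q & ~ ~ p

[E [E [T [T [F q]] & [F p]]] | [T [T [F q]] & [F ~ [F ~ [F p]]]]]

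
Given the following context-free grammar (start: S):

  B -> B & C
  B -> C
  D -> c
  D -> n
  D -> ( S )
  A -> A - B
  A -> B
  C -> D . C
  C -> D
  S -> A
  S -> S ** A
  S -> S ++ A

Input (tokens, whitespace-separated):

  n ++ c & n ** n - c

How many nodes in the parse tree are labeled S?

3

[S [S [S [A [B [C [D n]]]]] ++ [A [B [B [C [D c]]] & [C [D n]]]]] ** [A [A [B [C [D n]]]] - [B [C [D c]]]]]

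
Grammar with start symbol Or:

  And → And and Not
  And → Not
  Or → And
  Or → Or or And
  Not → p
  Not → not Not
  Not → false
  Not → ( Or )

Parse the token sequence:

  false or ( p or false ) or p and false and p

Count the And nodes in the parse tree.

[Or [Or [Or [And [Not false]]] or [And [Not ( [Or [Or [And [Not p]]] or [And [Not false]]] )]]] or [And [And [And [Not p]] and [Not false]] and [Not p]]]

7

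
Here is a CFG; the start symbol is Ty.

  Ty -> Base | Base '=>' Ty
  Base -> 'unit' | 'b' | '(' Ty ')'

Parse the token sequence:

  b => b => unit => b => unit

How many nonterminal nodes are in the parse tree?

10

[Ty [Base b] => [Ty [Base b] => [Ty [Base unit] => [Ty [Base b] => [Ty [Base unit]]]]]]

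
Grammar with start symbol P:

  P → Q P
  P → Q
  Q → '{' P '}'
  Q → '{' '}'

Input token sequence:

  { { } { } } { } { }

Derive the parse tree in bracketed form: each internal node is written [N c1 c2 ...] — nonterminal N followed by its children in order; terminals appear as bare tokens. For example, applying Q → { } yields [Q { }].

P
Q P
{ P } P
{ Q P } P
{ { } P } P
{ { } Q } P
{ { } { } } P
{ { } { } } Q P
{ { } { } } { } P
{ { } { } } { } Q
{ { } { } } { } { }

[P [Q { [P [Q { }] [P [Q { }]]] }] [P [Q { }] [P [Q { }]]]]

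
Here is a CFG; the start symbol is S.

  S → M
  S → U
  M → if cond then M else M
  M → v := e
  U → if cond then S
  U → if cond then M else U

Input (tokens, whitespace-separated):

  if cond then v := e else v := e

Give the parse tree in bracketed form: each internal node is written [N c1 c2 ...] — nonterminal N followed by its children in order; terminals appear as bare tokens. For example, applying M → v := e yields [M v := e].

S
M
if cond then M else M
if cond then v := e else M
if cond then v := e else v := e

[S [M if cond then [M v := e] else [M v := e]]]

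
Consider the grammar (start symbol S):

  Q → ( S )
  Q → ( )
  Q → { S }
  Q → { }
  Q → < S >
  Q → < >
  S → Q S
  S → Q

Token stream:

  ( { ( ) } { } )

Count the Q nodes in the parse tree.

[S [Q ( [S [Q { [S [Q ( )]] }] [S [Q { }]]] )]]

4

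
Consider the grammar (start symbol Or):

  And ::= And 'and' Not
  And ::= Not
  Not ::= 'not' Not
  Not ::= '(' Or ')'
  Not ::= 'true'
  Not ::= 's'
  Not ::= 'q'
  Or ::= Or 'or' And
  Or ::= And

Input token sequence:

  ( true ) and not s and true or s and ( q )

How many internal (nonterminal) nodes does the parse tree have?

[Or [Or [And [And [And [Not ( [Or [And [Not true]]] )]] and [Not not [Not s]]] and [Not true]]] or [And [And [Not s]] and [Not ( [Or [And [Not q]]] )]]]

19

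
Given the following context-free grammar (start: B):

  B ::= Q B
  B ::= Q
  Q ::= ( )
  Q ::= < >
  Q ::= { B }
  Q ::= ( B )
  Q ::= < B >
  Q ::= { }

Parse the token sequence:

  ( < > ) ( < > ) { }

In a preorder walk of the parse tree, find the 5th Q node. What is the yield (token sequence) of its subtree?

[B [Q ( [B [Q < >]] )] [B [Q ( [B [Q < >]] )] [B [Q { }]]]]

{ }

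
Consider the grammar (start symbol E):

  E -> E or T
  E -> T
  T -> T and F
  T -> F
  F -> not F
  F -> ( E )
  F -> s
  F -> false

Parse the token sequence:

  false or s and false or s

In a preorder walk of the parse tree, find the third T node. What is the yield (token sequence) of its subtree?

[E [E [E [T [F false]]] or [T [T [F s]] and [F false]]] or [T [F s]]]

s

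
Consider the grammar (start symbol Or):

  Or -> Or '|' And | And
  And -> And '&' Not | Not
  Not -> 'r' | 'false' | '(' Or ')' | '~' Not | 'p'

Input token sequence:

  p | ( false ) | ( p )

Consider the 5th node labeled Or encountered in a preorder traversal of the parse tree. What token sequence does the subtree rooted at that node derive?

p

[Or [Or [Or [And [Not p]]] | [And [Not ( [Or [And [Not false]]] )]]] | [And [Not ( [Or [And [Not p]]] )]]]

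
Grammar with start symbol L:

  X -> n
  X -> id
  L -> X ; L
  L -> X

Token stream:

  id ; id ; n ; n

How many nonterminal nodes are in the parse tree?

[L [X id] ; [L [X id] ; [L [X n] ; [L [X n]]]]]

8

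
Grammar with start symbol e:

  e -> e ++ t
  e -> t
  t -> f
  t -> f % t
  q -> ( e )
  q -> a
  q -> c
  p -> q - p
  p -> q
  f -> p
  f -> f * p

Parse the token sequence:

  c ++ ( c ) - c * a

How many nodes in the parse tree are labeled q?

[e [e [t [f [p [q c]]]]] ++ [t [f [f [p [q ( [e [t [f [p [q c]]]]] )] - [p [q c]]]] * [p [q a]]]]]

5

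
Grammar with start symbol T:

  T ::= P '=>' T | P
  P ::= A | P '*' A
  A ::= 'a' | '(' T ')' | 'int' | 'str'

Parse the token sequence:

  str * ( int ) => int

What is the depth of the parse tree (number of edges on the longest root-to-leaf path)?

[T [P [P [A str]] * [A ( [T [P [A int]]] )]] => [T [P [A int]]]]

6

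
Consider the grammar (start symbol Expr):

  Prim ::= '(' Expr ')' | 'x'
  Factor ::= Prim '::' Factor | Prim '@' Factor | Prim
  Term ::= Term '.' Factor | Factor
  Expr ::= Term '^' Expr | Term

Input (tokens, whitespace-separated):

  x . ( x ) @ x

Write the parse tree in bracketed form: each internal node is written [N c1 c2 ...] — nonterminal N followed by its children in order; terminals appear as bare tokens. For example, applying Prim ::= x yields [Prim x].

[Expr [Term [Term [Factor [Prim x]]] . [Factor [Prim ( [Expr [Term [Factor [Prim x]]]] )] @ [Factor [Prim x]]]]]

Expr
Term
Term . Factor
Factor . Factor
Prim . Factor
x . Factor
x . Prim @ Factor
x . ( Expr ) @ Factor
x . ( Term ) @ Factor
x . ( Factor ) @ Factor
x . ( Prim ) @ Factor
x . ( x ) @ Factor
x . ( x ) @ Prim
x . ( x ) @ x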